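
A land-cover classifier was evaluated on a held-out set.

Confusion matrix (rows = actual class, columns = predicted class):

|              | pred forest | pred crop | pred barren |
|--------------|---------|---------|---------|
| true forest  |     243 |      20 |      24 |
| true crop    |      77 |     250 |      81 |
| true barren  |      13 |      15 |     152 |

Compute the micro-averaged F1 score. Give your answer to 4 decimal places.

0.7371

Micro-averaging pools counts across classes: ΣTP=645, ΣFP=230, ΣFN=230.
Micro-F1 score = 2·TP/(2·TP+FP+FN) on pooled counts = 0.7371 (equals overall accuracy in single-label multiclass).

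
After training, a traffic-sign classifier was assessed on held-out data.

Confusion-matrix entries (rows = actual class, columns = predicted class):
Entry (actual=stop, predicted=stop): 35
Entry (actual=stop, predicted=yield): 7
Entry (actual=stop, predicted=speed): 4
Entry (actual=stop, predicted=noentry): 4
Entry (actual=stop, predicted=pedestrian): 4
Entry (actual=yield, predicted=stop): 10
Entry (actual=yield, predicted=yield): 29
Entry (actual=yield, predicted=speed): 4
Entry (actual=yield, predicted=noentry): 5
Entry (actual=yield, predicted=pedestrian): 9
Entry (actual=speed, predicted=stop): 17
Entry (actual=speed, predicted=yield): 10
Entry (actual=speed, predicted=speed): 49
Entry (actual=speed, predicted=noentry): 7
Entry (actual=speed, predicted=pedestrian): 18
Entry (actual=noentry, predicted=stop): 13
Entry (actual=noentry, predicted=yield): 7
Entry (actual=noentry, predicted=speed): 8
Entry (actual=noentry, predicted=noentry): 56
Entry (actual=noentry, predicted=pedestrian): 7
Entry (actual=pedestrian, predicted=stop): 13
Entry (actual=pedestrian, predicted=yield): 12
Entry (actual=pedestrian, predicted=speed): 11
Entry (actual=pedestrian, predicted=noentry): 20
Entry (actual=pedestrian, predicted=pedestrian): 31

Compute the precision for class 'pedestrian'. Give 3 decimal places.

0.449

precision = TP/(TP+FP).
pedestrian: TP=31, FP=4+9+18+7=38 → 31/69 = 0.4493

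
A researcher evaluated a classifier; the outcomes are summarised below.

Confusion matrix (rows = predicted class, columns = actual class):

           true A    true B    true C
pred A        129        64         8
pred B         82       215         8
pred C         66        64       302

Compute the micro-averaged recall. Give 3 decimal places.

0.689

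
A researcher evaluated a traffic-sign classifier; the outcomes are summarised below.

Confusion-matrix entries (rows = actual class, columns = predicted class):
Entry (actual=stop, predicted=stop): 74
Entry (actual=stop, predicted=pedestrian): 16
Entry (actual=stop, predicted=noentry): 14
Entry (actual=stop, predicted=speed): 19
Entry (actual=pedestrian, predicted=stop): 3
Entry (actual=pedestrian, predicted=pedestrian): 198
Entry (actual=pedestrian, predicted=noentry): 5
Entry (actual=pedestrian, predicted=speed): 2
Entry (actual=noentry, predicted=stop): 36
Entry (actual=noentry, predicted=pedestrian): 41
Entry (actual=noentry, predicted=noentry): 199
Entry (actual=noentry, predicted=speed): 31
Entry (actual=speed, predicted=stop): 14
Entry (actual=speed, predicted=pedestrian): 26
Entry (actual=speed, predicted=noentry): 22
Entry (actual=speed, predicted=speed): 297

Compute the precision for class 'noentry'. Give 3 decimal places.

0.829

One-vs-rest for 'noentry': TP = diagonal; FP = other classes predicted 'noentry'; FN = 'noentry' predicted as other.
precision = TP/(TP+FP).
noentry: TP=199, FP=14+5+22=41 → 199/240 = 0.8292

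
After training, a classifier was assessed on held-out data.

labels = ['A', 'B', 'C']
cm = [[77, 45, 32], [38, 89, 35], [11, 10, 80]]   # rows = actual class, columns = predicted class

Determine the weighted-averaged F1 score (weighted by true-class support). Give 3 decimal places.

Per-class F1 score (2·TP/(2·TP+FP+FN)):
  A: TP=77, FP=38+11=49, FN=45+32=77 → 154/280 = 0.5500
  B: TP=89, FP=45+10=55, FN=38+35=73 → 178/306 = 0.5817
  C: TP=80, FP=32+35=67, FN=11+10=21 → 160/248 = 0.6452
Weighted-F1 score = Σ (supportᵢ/N)·F1 scoreᵢ with N=417: (154/417)·0.5500 + (162/417)·0.5817 + (101/417)·0.6452 = 0.585

0.585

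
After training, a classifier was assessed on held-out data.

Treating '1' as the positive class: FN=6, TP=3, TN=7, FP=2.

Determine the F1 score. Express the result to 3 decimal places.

0.429

Precision = TP/(TP+FP) = 3/5 = 0.6000
Recall = TP/(TP+FN) = 3/9 = 0.3333
F1 = 2·TP/(2·TP+FP+FN) = 6/14 = 0.429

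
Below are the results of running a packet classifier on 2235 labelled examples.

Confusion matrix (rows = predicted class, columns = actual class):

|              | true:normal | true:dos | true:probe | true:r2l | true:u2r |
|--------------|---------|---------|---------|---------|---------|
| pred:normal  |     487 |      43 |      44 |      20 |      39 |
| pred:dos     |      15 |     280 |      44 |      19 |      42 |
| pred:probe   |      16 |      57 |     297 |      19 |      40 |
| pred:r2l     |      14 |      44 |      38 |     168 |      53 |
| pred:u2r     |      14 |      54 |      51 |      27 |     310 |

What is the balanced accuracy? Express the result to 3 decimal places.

Balanced accuracy = mean of per-class recall.
  normal: recall = 487/546 = 0.8919
  dos: recall = 280/478 = 0.5858
  probe: recall = 297/474 = 0.6266
  r2l: recall = 168/253 = 0.6640
  u2r: recall = 310/484 = 0.6405
Mean = (0.8919 + 0.5858 + 0.6266 + 0.6640 + 0.6405) / 5 = 0.682

0.682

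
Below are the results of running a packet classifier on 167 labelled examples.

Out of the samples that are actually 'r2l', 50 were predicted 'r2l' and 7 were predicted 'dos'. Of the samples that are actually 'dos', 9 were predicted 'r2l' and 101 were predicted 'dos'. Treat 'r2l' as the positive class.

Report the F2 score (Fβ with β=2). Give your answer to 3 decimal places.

Fβ = (1+β²)·TP / ((1+β²)·TP + β²·FN + FP), with β²=4
= 5·50 / (5·50 + 4·7 + 9) = 0.871

0.871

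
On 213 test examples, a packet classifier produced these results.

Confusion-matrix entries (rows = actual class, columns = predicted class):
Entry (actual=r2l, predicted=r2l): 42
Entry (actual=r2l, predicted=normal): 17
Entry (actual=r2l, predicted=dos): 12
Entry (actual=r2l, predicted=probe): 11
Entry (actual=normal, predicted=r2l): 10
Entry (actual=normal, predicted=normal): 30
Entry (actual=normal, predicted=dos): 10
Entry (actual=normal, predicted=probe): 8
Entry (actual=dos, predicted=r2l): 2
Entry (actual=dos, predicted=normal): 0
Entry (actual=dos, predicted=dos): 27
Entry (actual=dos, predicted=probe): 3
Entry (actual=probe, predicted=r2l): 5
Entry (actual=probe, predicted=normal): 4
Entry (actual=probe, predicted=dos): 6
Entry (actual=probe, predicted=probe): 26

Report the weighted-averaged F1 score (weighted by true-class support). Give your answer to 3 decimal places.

0.585

Per-class F1 score (2·TP/(2·TP+FP+FN)):
  r2l: TP=42, FP=10+2+5=17, FN=17+12+11=40 → 84/141 = 0.5957
  normal: TP=30, FP=17+0+4=21, FN=10+10+8=28 → 60/109 = 0.5505
  dos: TP=27, FP=12+10+6=28, FN=2+0+3=5 → 54/87 = 0.6207
  probe: TP=26, FP=11+8+3=22, FN=5+4+6=15 → 52/89 = 0.5843
Weighted-F1 score = Σ (supportᵢ/N)·F1 scoreᵢ with N=213: (82/213)·0.5957 + (58/213)·0.5505 + (32/213)·0.6207 + (41/213)·0.5843 = 0.585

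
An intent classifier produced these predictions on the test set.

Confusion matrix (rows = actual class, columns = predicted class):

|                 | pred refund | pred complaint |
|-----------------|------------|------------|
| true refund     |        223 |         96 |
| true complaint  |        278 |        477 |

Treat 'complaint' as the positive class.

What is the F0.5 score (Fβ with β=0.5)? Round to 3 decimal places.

0.783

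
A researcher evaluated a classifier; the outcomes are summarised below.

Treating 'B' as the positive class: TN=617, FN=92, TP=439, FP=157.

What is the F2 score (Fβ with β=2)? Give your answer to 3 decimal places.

0.807

Fβ = (1+β²)·TP / ((1+β²)·TP + β²·FN + FP), with β²=4
= 5·439 / (5·439 + 4·92 + 157) = 0.807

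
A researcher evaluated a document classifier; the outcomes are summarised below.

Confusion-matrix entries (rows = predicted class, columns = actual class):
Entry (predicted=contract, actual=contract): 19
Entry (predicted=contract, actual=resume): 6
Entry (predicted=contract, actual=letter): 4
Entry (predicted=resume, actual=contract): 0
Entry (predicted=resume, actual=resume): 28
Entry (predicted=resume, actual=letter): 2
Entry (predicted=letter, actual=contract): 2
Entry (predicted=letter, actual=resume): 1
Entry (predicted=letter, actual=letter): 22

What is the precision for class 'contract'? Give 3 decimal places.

Treat 'contract' as positive and all other classes as negative.
precision = TP/(TP+FP).
contract: TP=19, FP=6+4=10 → 19/29 = 0.6552

0.655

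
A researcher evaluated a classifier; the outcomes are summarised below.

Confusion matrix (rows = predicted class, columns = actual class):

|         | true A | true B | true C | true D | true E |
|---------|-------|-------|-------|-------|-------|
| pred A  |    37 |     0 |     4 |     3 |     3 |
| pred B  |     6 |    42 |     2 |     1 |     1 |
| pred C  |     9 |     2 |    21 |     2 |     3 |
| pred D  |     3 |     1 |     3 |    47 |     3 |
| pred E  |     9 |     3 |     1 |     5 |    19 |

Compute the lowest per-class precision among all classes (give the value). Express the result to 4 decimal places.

0.5135

Per-class precision (TP/(TP+FP)):
  A: TP=37, FP=0+4+3+3=10 → 37/47 = 0.78723
  B: TP=42, FP=6+2+1+1=10 → 42/52 = 0.80769
  C: TP=21, FP=9+2+2+3=16 → 21/37 = 0.56757
  D: TP=47, FP=3+1+3+3=10 → 47/57 = 0.82456
  E: TP=19, FP=9+3+1+5=18 → 19/37 = 0.51351
Lowest is class 'E' with precision = 0.5135.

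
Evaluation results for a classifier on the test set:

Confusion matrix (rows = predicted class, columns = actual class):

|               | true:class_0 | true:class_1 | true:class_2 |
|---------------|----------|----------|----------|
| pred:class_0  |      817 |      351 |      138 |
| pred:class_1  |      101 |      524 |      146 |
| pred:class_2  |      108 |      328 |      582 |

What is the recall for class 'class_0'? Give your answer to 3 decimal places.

0.796

Treat 'class_0' as positive and all other classes as negative.
recall = TP/(TP+FN).
class_0: TP=817, FN=101+108=209 → 817/1026 = 0.7963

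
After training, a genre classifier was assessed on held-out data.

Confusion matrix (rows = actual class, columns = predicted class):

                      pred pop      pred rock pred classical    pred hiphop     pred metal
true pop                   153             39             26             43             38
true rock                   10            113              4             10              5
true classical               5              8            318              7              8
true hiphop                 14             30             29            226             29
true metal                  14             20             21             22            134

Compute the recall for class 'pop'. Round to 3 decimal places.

recall = TP/(TP+FN).
pop: TP=153, FN=39+26+43+38=146 → 153/299 = 0.5117

0.512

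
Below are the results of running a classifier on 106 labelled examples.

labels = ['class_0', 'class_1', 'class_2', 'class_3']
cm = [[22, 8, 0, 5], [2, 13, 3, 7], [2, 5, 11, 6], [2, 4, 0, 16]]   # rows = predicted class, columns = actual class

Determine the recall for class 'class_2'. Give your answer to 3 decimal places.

0.786

One-vs-rest for 'class_2': TP = diagonal; FP = other classes predicted 'class_2'; FN = 'class_2' predicted as other.
recall = TP/(TP+FN).
class_2: TP=11, FN=0+3+0=3 → 11/14 = 0.7857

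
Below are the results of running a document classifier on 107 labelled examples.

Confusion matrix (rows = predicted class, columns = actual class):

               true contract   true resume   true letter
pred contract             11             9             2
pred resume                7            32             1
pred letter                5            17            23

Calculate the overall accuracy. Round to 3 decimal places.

Accuracy = trace / total = (11+32+23=66) / 107 = 66/107 = 0.617

0.617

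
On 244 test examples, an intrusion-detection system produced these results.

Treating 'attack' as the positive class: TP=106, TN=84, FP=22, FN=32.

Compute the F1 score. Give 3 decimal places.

Precision = TP/(TP+FP) = 106/128 = 0.8281
Recall = TP/(TP+FN) = 106/138 = 0.7681
F1 = 2·TP/(2·TP+FP+FN) = 212/266 = 0.797

0.797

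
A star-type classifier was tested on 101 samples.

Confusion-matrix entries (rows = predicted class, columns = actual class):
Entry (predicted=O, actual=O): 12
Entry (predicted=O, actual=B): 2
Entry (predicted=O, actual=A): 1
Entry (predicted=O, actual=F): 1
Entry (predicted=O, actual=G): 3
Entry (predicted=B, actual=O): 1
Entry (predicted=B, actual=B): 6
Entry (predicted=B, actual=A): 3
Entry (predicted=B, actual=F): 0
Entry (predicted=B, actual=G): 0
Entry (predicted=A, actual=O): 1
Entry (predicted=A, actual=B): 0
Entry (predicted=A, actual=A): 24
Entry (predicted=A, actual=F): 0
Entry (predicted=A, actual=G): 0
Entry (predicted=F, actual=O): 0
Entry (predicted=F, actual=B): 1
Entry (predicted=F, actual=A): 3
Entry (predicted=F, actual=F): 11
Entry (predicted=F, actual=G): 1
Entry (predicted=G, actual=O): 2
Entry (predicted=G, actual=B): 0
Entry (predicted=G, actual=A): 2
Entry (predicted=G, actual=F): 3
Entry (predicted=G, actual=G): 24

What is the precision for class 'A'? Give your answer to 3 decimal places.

Take TP from the diagonal, FP from the rest of the 'A' prediction marginal, FN from the rest of the 'A' actual marginal.
precision = TP/(TP+FP).
A: TP=24, FP=1+0+0+0=1 → 24/25 = 0.9600

0.960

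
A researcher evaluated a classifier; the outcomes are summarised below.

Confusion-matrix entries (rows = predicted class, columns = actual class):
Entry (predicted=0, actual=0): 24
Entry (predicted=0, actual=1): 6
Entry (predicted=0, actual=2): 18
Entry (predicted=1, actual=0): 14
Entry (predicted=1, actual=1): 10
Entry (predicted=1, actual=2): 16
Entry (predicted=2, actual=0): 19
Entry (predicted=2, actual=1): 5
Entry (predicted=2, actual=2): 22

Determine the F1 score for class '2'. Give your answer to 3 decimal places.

0.431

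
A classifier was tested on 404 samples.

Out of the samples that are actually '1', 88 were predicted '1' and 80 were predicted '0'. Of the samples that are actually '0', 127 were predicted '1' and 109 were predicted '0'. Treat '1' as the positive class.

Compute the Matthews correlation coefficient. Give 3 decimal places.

-0.014

MCC = (TP·TN − FP·FN) / √((TP+FP)(TP+FN)(TN+FP)(TN+FN))
Numerator = 88·109 − 127·80 = -568
Denominator = √(215·168·236·189) = √1611096480 = 40138.4663
MCC = -568 / 40138.4663 = -0.014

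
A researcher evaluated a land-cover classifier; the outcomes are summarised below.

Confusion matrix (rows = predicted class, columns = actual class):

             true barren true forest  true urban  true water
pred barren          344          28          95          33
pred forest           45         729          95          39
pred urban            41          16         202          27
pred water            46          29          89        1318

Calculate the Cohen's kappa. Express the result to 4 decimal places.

0.7310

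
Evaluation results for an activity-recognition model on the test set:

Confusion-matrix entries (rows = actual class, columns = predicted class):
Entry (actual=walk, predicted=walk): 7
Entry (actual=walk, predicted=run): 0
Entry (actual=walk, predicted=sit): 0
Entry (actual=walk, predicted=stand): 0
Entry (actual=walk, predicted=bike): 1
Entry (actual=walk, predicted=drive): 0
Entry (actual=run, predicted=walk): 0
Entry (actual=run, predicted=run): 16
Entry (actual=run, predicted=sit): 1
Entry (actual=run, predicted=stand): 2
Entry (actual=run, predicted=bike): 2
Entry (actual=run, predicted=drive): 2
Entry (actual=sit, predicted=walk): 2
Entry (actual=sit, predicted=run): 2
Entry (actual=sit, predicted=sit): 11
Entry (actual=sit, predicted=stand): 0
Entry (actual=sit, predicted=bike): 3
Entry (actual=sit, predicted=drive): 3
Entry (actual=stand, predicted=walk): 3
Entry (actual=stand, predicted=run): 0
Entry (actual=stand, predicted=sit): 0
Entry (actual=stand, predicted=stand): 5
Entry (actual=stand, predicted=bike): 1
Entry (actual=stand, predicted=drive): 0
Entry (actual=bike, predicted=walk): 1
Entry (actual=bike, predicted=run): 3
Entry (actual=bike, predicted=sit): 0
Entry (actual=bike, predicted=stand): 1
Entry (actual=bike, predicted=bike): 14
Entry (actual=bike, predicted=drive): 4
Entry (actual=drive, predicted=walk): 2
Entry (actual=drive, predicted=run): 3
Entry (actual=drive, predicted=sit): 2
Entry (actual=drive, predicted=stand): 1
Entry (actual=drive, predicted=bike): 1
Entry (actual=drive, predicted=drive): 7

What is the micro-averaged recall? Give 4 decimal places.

0.6000

Micro-averaging pools counts across classes: ΣTP=60, ΣFP=40, ΣFN=40.
Micro-recall = TP/(TP+FN) on pooled counts = 0.6000 (equals overall accuracy in single-label multiclass).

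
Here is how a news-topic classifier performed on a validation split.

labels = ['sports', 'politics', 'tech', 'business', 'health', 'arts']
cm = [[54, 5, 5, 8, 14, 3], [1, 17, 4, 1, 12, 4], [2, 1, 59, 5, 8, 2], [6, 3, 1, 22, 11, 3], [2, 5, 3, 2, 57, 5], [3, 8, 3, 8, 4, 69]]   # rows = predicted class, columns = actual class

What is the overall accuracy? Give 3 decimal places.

0.662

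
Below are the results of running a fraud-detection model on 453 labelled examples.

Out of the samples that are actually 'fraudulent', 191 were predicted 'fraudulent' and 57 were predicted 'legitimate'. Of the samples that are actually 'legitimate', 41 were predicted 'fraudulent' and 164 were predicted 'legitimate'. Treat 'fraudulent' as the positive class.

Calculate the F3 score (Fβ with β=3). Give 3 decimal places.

Fβ = (1+β²)·TP / ((1+β²)·TP + β²·FN + FP), with β²=9
= 10·191 / (10·191 + 9·57 + 41) = 0.775

0.775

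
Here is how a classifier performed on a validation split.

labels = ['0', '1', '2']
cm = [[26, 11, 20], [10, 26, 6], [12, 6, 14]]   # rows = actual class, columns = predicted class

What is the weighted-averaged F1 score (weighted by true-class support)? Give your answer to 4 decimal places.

Per-class F1 score (2·TP/(2·TP+FP+FN)):
  0: TP=26, FP=10+12=22, FN=11+20=31 → 52/105 = 0.49524
  1: TP=26, FP=11+6=17, FN=10+6=16 → 52/85 = 0.61176
  2: TP=14, FP=20+6=26, FN=12+6=18 → 28/72 = 0.38889
Weighted-F1 score = Σ (supportᵢ/N)·F1 scoreᵢ with N=131: (57/131)·0.49524 + (42/131)·0.61176 + (32/131)·0.38889 = 0.5066

0.5066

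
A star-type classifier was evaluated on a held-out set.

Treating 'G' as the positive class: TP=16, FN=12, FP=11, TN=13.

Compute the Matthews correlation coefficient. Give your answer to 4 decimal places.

0.1128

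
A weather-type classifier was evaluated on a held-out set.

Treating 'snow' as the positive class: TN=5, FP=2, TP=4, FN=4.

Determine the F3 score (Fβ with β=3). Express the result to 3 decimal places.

Fβ = (1+β²)·TP / ((1+β²)·TP + β²·FN + FP), with β²=9
= 10·4 / (10·4 + 9·4 + 2) = 0.513

0.513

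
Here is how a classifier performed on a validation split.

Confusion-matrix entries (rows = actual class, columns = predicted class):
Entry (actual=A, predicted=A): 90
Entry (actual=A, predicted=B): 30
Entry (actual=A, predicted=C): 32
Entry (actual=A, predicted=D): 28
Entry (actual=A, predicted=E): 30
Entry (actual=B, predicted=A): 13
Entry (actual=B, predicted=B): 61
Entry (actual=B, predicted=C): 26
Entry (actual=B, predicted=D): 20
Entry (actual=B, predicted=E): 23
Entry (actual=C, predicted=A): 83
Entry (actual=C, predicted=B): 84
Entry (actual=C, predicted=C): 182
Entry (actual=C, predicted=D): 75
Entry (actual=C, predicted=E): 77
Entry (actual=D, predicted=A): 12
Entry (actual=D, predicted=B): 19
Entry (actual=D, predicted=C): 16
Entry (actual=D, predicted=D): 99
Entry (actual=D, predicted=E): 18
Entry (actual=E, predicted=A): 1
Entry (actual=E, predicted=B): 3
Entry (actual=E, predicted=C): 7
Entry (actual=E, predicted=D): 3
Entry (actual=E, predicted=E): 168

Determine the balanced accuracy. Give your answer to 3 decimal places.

Balanced accuracy = mean of per-class recall.
  A: recall = 90/210 = 0.4286
  B: recall = 61/143 = 0.4266
  C: recall = 182/501 = 0.3633
  D: recall = 99/164 = 0.6037
  E: recall = 168/182 = 0.9231
Mean = (0.4286 + 0.4266 + 0.3633 + 0.6037 + 0.9231) / 5 = 0.549

0.549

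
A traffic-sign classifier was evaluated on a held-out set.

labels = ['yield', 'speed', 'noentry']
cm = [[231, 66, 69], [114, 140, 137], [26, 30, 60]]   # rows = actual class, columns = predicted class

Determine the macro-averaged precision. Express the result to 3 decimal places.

Per-class precision (TP/(TP+FP)):
  yield: TP=231, FP=114+26=140 → 231/371 = 0.6226
  speed: TP=140, FP=66+30=96 → 140/236 = 0.5932
  noentry: TP=60, FP=69+137=206 → 60/266 = 0.2256
Macro-precision = mean = (0.6226 + 0.5932 + 0.2256) / 3 = 0.480

0.480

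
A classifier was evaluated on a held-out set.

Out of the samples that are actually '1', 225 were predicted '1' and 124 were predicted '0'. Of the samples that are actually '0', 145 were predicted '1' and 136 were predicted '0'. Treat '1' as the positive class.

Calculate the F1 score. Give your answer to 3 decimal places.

0.626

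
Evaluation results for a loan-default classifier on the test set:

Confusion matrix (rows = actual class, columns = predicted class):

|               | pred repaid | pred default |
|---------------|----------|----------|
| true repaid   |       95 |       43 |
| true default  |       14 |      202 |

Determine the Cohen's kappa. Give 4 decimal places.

Observed agreement pₒ = trace/N = 297/354 = 0.83898
Expected agreement pₑ = Σ (rowᵢ·colᵢ)/N² = (138·109 + 216·245)/354² = 0.54233
κ = (pₒ − pₑ)/(1 − pₑ) = (0.83898 − 0.54233)/(1 − 0.54233) = 0.6482

0.6482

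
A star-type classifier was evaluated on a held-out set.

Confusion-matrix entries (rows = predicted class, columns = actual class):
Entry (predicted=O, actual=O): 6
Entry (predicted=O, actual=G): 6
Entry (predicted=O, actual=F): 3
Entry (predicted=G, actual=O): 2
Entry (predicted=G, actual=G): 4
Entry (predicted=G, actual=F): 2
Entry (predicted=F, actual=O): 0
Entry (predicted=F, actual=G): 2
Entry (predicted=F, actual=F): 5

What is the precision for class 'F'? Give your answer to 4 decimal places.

Take TP from the diagonal, FP from the rest of the 'F' prediction marginal, FN from the rest of the 'F' actual marginal.
precision = TP/(TP+FP).
F: TP=5, FP=0+2=2 → 5/7 = 0.71429

0.7143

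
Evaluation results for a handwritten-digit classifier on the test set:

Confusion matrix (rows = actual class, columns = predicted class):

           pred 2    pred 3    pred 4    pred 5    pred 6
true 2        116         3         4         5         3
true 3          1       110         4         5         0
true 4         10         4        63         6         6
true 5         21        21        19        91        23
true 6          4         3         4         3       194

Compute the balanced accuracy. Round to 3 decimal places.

Balanced accuracy = mean of per-class recall.
  2: recall = 116/131 = 0.8855
  3: recall = 110/120 = 0.9167
  4: recall = 63/89 = 0.7079
  5: recall = 91/175 = 0.5200
  6: recall = 194/208 = 0.9327
Mean = (0.8855 + 0.9167 + 0.7079 + 0.5200 + 0.9327) / 5 = 0.793

0.793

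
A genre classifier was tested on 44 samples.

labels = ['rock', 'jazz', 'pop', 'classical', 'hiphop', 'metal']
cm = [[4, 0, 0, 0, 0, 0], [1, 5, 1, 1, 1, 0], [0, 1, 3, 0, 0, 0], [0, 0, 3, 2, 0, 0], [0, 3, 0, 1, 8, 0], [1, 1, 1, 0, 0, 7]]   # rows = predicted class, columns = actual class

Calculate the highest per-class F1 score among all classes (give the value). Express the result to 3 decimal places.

0.824

Per-class F1 score (2·TP/(2·TP+FP+FN)):
  rock: TP=4, FP=0+0+0+0+0=0, FN=1+0+0+0+1=2 → 8/10 = 0.8000
  jazz: TP=5, FP=1+1+1+1+0=4, FN=0+1+0+3+1=5 → 10/19 = 0.5263
  pop: TP=3, FP=0+1+0+0+0=1, FN=0+1+3+0+1=5 → 6/12 = 0.5000
  classical: TP=2, FP=0+0+3+0+0=3, FN=0+1+0+1+0=2 → 4/9 = 0.4444
  hiphop: TP=8, FP=0+3+0+1+0=4, FN=0+1+0+0+0=1 → 16/21 = 0.7619
  metal: TP=7, FP=1+1+1+0+0=3, FN=0+0+0+0+0=0 → 14/17 = 0.8235
Highest is class 'metal' with F1 score = 0.824.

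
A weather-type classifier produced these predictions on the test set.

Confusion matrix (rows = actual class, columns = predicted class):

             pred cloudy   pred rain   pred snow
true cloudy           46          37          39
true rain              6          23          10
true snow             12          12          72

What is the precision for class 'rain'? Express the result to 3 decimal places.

0.319

Take TP from the diagonal, FP from the rest of the 'rain' prediction marginal, FN from the rest of the 'rain' actual marginal.
precision = TP/(TP+FP).
rain: TP=23, FP=37+12=49 → 23/72 = 0.3194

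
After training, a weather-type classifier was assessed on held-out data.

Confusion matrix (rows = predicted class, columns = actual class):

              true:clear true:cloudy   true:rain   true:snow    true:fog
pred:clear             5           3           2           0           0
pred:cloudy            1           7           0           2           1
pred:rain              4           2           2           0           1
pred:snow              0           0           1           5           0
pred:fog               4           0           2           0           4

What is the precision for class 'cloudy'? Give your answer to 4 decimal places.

One-vs-rest for 'cloudy': TP = diagonal; FP = other classes predicted 'cloudy'; FN = 'cloudy' predicted as other.
precision = TP/(TP+FP).
cloudy: TP=7, FP=1+0+2+1=4 → 7/11 = 0.63636

0.6364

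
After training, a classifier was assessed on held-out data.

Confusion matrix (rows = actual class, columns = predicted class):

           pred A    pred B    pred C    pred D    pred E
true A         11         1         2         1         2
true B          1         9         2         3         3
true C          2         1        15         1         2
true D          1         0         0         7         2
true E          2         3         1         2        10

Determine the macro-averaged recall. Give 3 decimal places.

0.623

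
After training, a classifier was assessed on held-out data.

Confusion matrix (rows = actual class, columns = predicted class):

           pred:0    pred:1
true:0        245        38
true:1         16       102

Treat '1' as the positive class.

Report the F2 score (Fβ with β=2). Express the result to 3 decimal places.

Fβ = (1+β²)·TP / ((1+β²)·TP + β²·FN + FP), with β²=4
= 5·102 / (5·102 + 4·16 + 38) = 0.833

0.833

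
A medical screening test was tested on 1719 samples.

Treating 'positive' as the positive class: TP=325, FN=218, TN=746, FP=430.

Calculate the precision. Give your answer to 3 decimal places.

0.430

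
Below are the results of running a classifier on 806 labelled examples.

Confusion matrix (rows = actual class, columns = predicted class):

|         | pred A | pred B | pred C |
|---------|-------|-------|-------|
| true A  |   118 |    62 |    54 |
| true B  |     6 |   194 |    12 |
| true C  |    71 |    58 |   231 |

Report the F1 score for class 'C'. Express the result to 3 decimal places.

Take TP from the diagonal, FP from the rest of the 'C' prediction marginal, FN from the rest of the 'C' actual marginal.
F1 score = 2·TP/(2·TP+FP+FN).
C: TP=231, FP=54+12=66, FN=71+58=129 → 462/657 = 0.7032

0.703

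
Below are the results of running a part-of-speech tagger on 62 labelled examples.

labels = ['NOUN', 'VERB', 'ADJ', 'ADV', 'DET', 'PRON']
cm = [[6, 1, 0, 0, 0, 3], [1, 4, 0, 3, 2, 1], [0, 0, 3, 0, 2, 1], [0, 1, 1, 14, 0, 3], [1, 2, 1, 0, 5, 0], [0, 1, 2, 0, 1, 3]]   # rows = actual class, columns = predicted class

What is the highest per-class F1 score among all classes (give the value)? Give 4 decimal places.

Per-class F1 score (2·TP/(2·TP+FP+FN)):
  NOUN: TP=6, FP=1+0+0+1+0=2, FN=1+0+0+0+3=4 → 12/18 = 0.66667
  VERB: TP=4, FP=1+0+1+2+1=5, FN=1+0+3+2+1=7 → 8/20 = 0.40000
  ADJ: TP=3, FP=0+0+1+1+2=4, FN=0+0+0+2+1=3 → 6/13 = 0.46154
  ADV: TP=14, FP=0+3+0+0+0=3, FN=0+1+1+0+3=5 → 28/36 = 0.77778
  DET: TP=5, FP=0+2+2+0+1=5, FN=1+2+1+0+0=4 → 10/19 = 0.52632
  PRON: TP=3, FP=3+1+1+3+0=8, FN=0+1+2+0+1=4 → 6/18 = 0.33333
Highest is class 'ADV' with F1 score = 0.7778.

0.7778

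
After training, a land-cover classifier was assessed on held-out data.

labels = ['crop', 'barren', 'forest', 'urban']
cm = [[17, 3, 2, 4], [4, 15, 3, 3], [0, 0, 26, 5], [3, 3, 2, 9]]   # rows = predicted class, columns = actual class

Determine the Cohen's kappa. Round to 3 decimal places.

0.564

Observed agreement pₒ = trace/N = 67/99 = 0.6768
Expected agreement pₑ = Σ (rowᵢ·colᵢ)/N² = (24·26 + 21·25 + 33·31 + 21·17)/99² = 0.2580
κ = (pₒ − pₑ)/(1 − pₑ) = (0.6768 − 0.2580)/(1 − 0.2580) = 0.564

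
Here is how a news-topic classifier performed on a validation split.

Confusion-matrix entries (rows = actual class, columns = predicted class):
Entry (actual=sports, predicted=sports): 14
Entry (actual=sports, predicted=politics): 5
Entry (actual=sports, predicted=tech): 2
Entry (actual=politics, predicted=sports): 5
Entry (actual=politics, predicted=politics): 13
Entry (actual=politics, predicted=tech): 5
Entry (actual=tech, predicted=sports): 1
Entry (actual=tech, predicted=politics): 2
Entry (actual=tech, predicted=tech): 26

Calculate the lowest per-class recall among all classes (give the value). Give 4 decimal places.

0.5652

Per-class recall (TP/(TP+FN)):
  sports: TP=14, FN=5+2=7 → 14/21 = 0.66667
  politics: TP=13, FN=5+5=10 → 13/23 = 0.56522
  tech: TP=26, FN=1+2=3 → 26/29 = 0.89655
Lowest is class 'politics' with recall = 0.5652.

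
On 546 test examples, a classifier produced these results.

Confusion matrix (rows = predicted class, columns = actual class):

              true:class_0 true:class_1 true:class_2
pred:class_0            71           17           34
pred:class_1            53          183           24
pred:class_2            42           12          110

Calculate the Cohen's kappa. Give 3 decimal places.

0.491

Observed agreement pₒ = trace/N = 364/546 = 0.6667
Expected agreement pₑ = Σ (rowᵢ·colᵢ)/N² = (166·122 + 212·260 + 168·164)/546² = 0.3452
κ = (pₒ − pₑ)/(1 − pₑ) = (0.6667 − 0.3452)/(1 − 0.3452) = 0.491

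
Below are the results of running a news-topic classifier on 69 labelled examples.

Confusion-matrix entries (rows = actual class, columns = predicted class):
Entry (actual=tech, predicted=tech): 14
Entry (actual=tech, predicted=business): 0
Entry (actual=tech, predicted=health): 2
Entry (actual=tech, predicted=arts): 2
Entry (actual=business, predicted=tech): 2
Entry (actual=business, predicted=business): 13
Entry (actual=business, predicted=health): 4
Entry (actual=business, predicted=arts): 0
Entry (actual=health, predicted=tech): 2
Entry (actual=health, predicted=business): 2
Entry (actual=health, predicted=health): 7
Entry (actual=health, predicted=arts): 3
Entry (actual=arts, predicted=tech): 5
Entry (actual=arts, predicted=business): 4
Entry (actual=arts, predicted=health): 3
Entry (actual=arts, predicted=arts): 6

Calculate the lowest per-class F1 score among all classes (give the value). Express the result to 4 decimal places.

0.4138

Per-class F1 score (2·TP/(2·TP+FP+FN)):
  tech: TP=14, FP=2+2+5=9, FN=0+2+2=4 → 28/41 = 0.68293
  business: TP=13, FP=0+2+4=6, FN=2+4+0=6 → 26/38 = 0.68421
  health: TP=7, FP=2+4+3=9, FN=2+2+3=7 → 14/30 = 0.46667
  arts: TP=6, FP=2+0+3=5, FN=5+4+3=12 → 12/29 = 0.41379
Lowest is class 'arts' with F1 score = 0.4138.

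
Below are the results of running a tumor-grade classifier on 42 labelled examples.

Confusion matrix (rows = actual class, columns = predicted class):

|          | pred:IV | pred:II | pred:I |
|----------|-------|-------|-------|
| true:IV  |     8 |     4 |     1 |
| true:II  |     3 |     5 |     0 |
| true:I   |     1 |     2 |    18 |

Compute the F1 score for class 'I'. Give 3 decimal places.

0.900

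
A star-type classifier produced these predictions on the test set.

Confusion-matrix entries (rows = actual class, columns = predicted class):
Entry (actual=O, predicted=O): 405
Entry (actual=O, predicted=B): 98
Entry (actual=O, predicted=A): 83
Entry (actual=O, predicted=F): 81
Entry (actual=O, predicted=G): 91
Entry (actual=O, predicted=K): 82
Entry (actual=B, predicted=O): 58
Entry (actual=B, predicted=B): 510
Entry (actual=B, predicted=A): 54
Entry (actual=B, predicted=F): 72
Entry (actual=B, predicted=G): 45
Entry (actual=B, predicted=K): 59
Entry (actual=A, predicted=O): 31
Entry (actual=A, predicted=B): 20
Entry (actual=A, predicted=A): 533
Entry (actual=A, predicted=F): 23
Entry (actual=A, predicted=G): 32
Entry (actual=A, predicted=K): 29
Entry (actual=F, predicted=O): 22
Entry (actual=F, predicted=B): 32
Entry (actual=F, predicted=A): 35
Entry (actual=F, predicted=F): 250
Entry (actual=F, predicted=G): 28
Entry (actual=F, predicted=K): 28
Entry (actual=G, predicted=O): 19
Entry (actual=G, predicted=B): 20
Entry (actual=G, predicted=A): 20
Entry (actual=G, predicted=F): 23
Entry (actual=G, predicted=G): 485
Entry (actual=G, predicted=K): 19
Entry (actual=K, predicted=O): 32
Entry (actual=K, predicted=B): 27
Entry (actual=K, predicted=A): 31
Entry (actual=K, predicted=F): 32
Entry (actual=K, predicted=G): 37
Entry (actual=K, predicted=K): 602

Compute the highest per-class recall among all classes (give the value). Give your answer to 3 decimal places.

0.828

Per-class recall (TP/(TP+FN)):
  O: TP=405, FN=98+83+81+91+82=435 → 405/840 = 0.4821
  B: TP=510, FN=58+54+72+45+59=288 → 510/798 = 0.6391
  A: TP=533, FN=31+20+23+32+29=135 → 533/668 = 0.7979
  F: TP=250, FN=22+32+35+28+28=145 → 250/395 = 0.6329
  G: TP=485, FN=19+20+20+23+19=101 → 485/586 = 0.8276
  K: TP=602, FN=32+27+31+32+37=159 → 602/761 = 0.7911
Highest is class 'G' with recall = 0.828.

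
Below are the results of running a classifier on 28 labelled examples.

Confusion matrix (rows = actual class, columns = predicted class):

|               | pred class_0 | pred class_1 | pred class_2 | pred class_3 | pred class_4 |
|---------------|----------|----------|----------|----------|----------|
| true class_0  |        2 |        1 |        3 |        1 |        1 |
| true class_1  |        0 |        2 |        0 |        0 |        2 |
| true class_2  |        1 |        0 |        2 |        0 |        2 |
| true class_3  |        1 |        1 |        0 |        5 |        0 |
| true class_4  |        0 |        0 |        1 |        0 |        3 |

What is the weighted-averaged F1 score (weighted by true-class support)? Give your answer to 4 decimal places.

0.4953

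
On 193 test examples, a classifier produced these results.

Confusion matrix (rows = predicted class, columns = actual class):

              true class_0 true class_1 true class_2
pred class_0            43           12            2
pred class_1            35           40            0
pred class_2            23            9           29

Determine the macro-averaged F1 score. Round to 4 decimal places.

0.5877

Per-class F1 score (2·TP/(2·TP+FP+FN)):
  class_0: TP=43, FP=12+2=14, FN=35+23=58 → 86/158 = 0.54430
  class_1: TP=40, FP=35+0=35, FN=12+9=21 → 80/136 = 0.58824
  class_2: TP=29, FP=23+9=32, FN=2+0=2 → 58/92 = 0.63043
Macro-F1 score = mean = (0.54430 + 0.58824 + 0.63043) / 3 = 0.5877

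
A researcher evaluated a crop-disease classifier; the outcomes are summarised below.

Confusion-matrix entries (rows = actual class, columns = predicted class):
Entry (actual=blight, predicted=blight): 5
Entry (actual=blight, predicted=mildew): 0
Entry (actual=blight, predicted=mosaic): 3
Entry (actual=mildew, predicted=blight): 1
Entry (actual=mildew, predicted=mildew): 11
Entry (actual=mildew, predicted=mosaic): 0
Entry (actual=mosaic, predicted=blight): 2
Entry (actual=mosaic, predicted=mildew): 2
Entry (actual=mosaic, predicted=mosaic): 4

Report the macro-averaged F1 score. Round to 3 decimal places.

0.679

Per-class F1 score (2·TP/(2·TP+FP+FN)):
  blight: TP=5, FP=1+2=3, FN=0+3=3 → 10/16 = 0.6250
  mildew: TP=11, FP=0+2=2, FN=1+0=1 → 22/25 = 0.8800
  mosaic: TP=4, FP=3+0=3, FN=2+2=4 → 8/15 = 0.5333
Macro-F1 score = mean = (0.6250 + 0.8800 + 0.5333) / 3 = 0.679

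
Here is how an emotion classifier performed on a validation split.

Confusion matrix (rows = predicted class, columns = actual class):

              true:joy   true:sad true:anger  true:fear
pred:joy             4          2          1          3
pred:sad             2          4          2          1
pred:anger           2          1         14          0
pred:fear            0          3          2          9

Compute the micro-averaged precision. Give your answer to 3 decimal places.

Micro-averaging pools counts across classes: ΣTP=31, ΣFP=19, ΣFN=19.
Micro-precision = TP/(TP+FP) on pooled counts = 0.620 (equals overall accuracy in single-label multiclass).

0.620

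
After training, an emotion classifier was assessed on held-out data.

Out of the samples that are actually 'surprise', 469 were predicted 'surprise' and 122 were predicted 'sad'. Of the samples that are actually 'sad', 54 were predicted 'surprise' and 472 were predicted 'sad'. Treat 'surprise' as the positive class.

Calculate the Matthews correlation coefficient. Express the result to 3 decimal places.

0.691

MCC = (TP·TN − FP·FN) / √((TP+FP)(TP+FN)(TN+FP)(TN+FN))
Numerator = 469·472 − 54·122 = 214780
Denominator = √(523·591·526·594) = √96574253292 = 310763.9833
MCC = 214780 / 310763.9833 = 0.691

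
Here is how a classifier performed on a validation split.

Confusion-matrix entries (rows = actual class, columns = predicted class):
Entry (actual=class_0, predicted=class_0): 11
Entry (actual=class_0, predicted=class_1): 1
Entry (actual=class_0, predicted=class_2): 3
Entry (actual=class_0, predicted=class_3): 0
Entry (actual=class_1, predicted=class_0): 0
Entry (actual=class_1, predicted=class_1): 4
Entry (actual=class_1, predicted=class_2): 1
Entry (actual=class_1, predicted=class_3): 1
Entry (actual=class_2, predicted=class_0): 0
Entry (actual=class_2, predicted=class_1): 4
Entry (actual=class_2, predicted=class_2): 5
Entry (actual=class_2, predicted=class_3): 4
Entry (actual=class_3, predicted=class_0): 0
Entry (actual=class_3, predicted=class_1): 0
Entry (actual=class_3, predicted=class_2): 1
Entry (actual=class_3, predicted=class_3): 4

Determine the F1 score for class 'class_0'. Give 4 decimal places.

0.8462

F1 score = 2·TP/(2·TP+FP+FN).
class_0: TP=11, FP=0+0+0=0, FN=1+3+0=4 → 22/26 = 0.84615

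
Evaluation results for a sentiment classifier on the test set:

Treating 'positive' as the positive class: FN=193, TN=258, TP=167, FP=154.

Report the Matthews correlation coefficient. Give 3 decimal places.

0.091

MCC = (TP·TN − FP·FN) / √((TP+FP)(TP+FN)(TN+FP)(TN+FN))
Numerator = 167·258 − 154·193 = 13364
Denominator = √(321·360·412·451) = √21472434720 = 146534.7560
MCC = 13364 / 146534.7560 = 0.091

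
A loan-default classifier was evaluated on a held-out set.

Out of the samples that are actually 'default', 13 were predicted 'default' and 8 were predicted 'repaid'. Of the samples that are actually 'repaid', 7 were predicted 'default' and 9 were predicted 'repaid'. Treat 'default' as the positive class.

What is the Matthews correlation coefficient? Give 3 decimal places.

0.180

MCC = (TP·TN − FP·FN) / √((TP+FP)(TP+FN)(TN+FP)(TN+FN))
Numerator = 13·9 − 7·8 = 61
Denominator = √(20·21·16·17) = √114240 = 337.9941
MCC = 61 / 337.9941 = 0.180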